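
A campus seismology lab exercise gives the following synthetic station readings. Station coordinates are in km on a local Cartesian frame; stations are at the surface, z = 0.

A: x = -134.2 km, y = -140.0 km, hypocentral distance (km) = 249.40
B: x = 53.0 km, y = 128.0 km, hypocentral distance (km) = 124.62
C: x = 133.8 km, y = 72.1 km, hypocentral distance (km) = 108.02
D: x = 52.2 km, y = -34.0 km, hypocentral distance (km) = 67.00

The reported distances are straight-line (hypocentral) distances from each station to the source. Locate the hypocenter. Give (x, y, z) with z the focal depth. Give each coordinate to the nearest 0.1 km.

Each station gives a sphere (x−x_i)² + (y−y_i)² + z² = d_i² (stations at z=0).
Subtracting the A sphere from B and C: z² cancels, leaving linear equations in x and y:
374.4 x + 536.0 y = 28253.58
536.0 x + 424.2 y = 36023.25
Solving: x ≈ 57.001, y ≈ 12.896 km (keep extra digits for the depth step; rounded: 57.0, 12.9).
Then from the A sphere: z² = 249.40² − (x + 134.2)² − (y + 140.0)² with x = 57.001, y = 12.896, so z ≈ 47.596 ≈ 47.6 km.

(57.0, 12.9, 47.6)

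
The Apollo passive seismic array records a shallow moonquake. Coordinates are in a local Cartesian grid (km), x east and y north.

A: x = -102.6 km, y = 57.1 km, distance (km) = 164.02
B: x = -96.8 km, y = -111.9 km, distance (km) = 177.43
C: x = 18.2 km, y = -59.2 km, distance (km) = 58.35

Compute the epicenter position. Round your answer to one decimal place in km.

Circle about each station: (x + 102.6)² + (y − 57.1)² = 164.02²; (x + 96.8)² + (y + 111.9)² = 177.43²; (x − 18.2)² + (y + 59.2)² = 58.35².
Subtracting pairs of circle equations eliminates x²+y² and gives linear equations (the radical axes):
11.6 x − 338.0 y = 3525.84
241.6 x − 232.6 y = 13546.55
Solving the 2×2 system: x ≈ 47.6, y ≈ -8.8 km.

47.6 km east, -8.8 km north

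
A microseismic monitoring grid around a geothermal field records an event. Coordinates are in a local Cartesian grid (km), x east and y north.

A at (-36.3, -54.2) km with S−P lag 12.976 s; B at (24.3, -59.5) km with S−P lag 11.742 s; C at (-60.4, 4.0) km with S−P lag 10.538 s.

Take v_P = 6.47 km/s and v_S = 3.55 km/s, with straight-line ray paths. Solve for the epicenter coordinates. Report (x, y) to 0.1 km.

x ≈ 17.4 km, y ≈ 32.6 km

Distance from S−P lag: d = Δt · v_P v_S / (v_P − v_S) = Δt · (6.47·3.55)/(6.47−3.55) ≈ 7.8659·Δt.
So d_A = 102.07, d_B = 92.36, d_C = 82.89 km.
Circle about each station: (x + 36.3)² + (y + 54.2)² = 102.07²; (x − 24.3)² + (y + 59.5)² = 92.36²; (x + 60.4)² + (y − 4.0)² = 82.89².
Subtracting the A equation from the B and C equations removes the quadratic terms:
121.2 x − 10.6 y = 1763.33
-48.2 x + 116.4 y = 2956.36
Solving the 2×2 system: x ≈ 17.4, y ≈ 32.6 km.
Check against A (with the unrounded x, y): √((x + 36.3)²+(y + 54.2)²) = 102.07 ≈ 102.07 km. ✓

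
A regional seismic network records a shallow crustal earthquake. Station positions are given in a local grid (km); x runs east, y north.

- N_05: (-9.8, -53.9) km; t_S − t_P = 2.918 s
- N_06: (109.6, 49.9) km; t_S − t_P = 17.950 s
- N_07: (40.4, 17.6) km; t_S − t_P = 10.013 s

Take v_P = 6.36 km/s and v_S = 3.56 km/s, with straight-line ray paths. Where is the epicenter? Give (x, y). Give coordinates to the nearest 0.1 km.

Distance from S−P lag: d = Δt · v_P v_S / (v_P − v_S) = Δt · (6.36·3.56)/(6.36−3.56) ≈ 8.0863·Δt.
So d_N_05 = 23.60, d_N_06 = 145.15, d_N_07 = 80.97 km.
Circle about each station: (x + 9.8)² + (y + 53.9)² = 23.60²; (x − 109.6)² + (y − 49.9)² = 145.15²; (x − 40.4)² + (y − 17.6)² = 80.97².
Subtracting the N_05 equation from the N_06 and N_07 equations removes the quadratic terms:
238.8 x + 207.6 y = -9010.64
100.4 x + 143.0 y = -7058.51
Solving the 2×2 system: x ≈ 13.3, y ≈ -58.7 km.
Check against N_05 (with the unrounded x, y): √((x + 9.8)²+(y + 53.9)²) = 23.58 ≈ 23.60 km. ✓

(13.3, -58.7)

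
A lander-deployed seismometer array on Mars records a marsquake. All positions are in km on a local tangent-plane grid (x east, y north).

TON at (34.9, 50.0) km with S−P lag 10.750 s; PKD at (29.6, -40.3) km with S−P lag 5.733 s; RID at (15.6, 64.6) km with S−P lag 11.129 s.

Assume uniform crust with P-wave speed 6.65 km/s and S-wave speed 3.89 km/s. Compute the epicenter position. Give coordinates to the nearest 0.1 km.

Distance from S−P lag: d = Δt · v_P v_S / (v_P − v_S) = Δt · (6.65·3.89)/(6.65−3.89) ≈ 9.3726·Δt.
So d_TON = 100.76, d_PKD = 53.73, d_RID = 104.31 km.
Circle about each station: (x − 34.9)² + (y − 50.0)² = 100.76²; (x − 29.6)² + (y + 40.3)² = 53.73²; (x − 15.6)² + (y − 64.6)² = 104.31².
Subtracting the TON equation from the PKD and RID equations removes the quadratic terms:
-10.6 x − 180.6 y = 6047.90
-38.6 x + 29.2 y = -29.49
Solving the 2×2 system: x ≈ -23.5, y ≈ -32.1 km.

-23.5 km east, -32.1 km north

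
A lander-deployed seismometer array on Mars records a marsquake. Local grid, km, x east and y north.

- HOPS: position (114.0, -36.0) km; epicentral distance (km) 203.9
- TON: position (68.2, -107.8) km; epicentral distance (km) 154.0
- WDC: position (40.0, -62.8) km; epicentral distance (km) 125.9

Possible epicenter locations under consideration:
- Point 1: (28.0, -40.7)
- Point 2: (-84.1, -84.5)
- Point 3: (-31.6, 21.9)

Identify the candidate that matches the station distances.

Point 2

For each candidate, compare |candidate − station| to the reported distance:
Point 1: residuals HOPS 117.8, TON 75.8, WDC 100.8 → max 117.8 km
Point 2: residuals HOPS 0.1, TON 0.1, WDC 0.1 → max 0.1 km
Point 3: residuals HOPS 47.2, TON 9.7, WDC 15.0 → max 47.2 km
Only Point 2 has all residuals ≈ 0.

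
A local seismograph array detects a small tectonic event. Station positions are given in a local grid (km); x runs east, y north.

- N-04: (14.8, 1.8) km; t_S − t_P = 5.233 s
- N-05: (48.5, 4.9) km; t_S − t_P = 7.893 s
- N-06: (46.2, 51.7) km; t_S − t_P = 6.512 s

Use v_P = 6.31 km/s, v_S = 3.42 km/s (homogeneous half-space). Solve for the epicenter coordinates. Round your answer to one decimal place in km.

Distance from S−P lag: d = Δt · v_P v_S / (v_P − v_S) = Δt · (6.31·3.42)/(6.31−3.42) ≈ 7.4672·Δt.
So d_N-04 = 39.08, d_N-05 = 58.94, d_N-06 = 48.63 km.
Circle about each station: (x − 14.8)² + (y − 1.8)² = 39.08²; (x − 48.5)² + (y − 4.9)² = 58.94²; (x − 46.2)² + (y − 51.7)² = 48.63².
Subtracting pairs of circle equations eliminates x²+y² and gives linear equations (the radical axes):
67.4 x + 6.2 y = 207.30
62.8 x + 99.8 y = 3747.42
Solving the 2×2 system: x ≈ -0.4, y ≈ 37.8 km.

(-0.4, 37.8)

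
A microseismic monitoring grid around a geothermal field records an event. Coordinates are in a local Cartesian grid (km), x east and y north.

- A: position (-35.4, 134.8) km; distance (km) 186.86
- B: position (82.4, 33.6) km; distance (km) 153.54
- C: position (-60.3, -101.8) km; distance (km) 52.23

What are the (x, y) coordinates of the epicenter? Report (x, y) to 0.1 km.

Circle about each station: (x + 35.4)² + (y − 134.8)² = 186.86²; (x − 82.4)² + (y − 33.6)² = 153.54²; (x + 60.3)² + (y + 101.8)² = 52.23².
Subtracting the A equation from the B and C equations removes the quadratic terms:
235.6 x − 202.4 y = -163.35
-49.8 x − 473.2 y = 26763.82
Solving the 2×2 system: x ≈ -45.2, y ≈ -51.8 km.
Check against A (with the unrounded x, y): √((x + 35.4)²+(y − 134.8)²) = 186.86 ≈ 186.86 km. ✓

(-45.2, -51.8)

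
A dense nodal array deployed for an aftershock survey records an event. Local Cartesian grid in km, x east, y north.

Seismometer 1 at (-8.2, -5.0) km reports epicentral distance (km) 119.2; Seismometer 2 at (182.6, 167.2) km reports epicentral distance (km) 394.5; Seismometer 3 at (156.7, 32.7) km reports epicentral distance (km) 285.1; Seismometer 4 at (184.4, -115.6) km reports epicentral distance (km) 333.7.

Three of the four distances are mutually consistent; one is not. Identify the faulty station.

Solve using three stations at a time. Using Seismometer 1, Seismometer 3, Seismometer 4 (subtract circle equations pairwise → linear system) gives (x, y) ≈ (-127.0, 4.4).
Distances from that point to each station vs reported:
  Seismometer 1: calculated 119.1 vs reported 119.2 → residual 0.1 km
  Seismometer 2: calculated 349.8 vs reported 394.5 → residual 44.7 km
  Seismometer 3: calculated 285.1 vs reported 285.1 → residual 0.0 km
  Seismometer 4: calculated 333.7 vs reported 333.7 → residual 0.0 km
Seismometer 1, Seismometer 3, Seismometer 4 are mutually consistent (residuals ≈ 0); Seismometer 2 is off by 44.7 km.

Seismometer 2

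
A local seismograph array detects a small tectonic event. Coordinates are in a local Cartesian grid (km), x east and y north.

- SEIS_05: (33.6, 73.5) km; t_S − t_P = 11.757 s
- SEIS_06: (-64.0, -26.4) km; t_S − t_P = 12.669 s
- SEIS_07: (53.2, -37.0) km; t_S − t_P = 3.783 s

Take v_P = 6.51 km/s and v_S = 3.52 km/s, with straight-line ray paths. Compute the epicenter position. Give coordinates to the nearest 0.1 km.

32.6 km east, -16.6 km north

Distance from S−P lag: d = Δt · v_P v_S / (v_P − v_S) = Δt · (6.51·3.52)/(6.51−3.52) ≈ 7.6639·Δt.
So d_SEIS_05 = 90.11, d_SEIS_06 = 97.09, d_SEIS_07 = 28.99 km.
Circle about each station: (x − 33.6)² + (y − 73.5)² = 90.11²; (x + 64.0)² + (y + 26.4)² = 97.09²; (x − 53.2)² + (y + 37.0)² = 28.99².
Subtracting pairs of circle equations eliminates x²+y² and gives linear equations (the radical axes):
-195.2 x − 199.8 y = -3044.91
39.2 x − 221.0 y = 4947.42
Solving the 2×2 system: x ≈ 32.6, y ≈ -16.6 km.
Check against SEIS_05 (with the unrounded x, y): √((x − 33.6)²+(y − 73.5)²) = 90.11 ≈ 90.11 km. ✓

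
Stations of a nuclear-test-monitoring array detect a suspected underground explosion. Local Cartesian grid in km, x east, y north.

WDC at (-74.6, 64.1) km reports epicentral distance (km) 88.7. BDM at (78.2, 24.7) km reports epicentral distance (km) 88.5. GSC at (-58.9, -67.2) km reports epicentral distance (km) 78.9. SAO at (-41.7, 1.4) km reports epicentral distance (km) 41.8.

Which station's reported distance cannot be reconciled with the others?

WDC

Solve using three stations at a time. Using BDM, GSC, SAO (subtract circle equations pairwise → linear system) gives (x, y) ≈ (-2.2, -12.3).
Distances from that point to each station vs reported:
  WDC: calculated 105.3 vs reported 88.7 → residual 16.6 km
  BDM: calculated 88.5 vs reported 88.5 → residual 0.0 km
  GSC: calculated 78.9 vs reported 78.9 → residual 0.0 km
  SAO: calculated 41.8 vs reported 41.8 → residual 0.0 km
BDM, GSC, SAO are mutually consistent (residuals ≈ 0); WDC is off by 16.6 km.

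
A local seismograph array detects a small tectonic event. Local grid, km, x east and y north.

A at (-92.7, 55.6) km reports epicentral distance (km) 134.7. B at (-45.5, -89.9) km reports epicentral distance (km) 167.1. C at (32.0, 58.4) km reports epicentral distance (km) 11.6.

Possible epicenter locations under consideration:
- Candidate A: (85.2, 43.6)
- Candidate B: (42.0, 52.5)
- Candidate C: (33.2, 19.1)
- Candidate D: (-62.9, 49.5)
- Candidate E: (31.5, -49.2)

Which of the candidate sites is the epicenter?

For each candidate, compare |candidate − station| to the reported distance:
Candidate A: residuals A 43.6, B 19.7, C 43.6 → max 43.6 km
Candidate B: residuals A 0.0, B 0.0, C 0.0 → max 0.0 km
Candidate C: residuals A 3.6, B 32.7, C 27.7 → max 32.7 km
Candidate D: residuals A 104.3, B 26.6, C 83.7 → max 104.3 km
Candidate E: residuals A 27.8, B 80.0, C 96.0 → max 96.0 km
Only Candidate B has all residuals ≈ 0.

Candidate B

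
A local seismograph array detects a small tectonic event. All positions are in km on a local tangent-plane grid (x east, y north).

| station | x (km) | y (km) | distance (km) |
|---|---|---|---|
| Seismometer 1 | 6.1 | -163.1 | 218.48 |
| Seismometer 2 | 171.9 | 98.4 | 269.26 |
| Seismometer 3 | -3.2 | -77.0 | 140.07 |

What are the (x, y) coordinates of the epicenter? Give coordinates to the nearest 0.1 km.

Circle about each station: (x − 6.1)² + (y + 163.1)² = 218.48²; (x − 171.9)² + (y − 98.4)² = 269.26²; (x + 3.2)² + (y + 77.0)² = 140.07².
Subtracting pairs of circle equations eliminates x²+y² and gives linear equations (the radical axes):
331.6 x + 523.0 y = -12174.09
-18.6 x + 172.2 y = 7414.33
Solving the 2×2 system: x ≈ -89.4, y ≈ 33.4 km.
Check against Seismometer 1 (with the unrounded x, y): √((x − 6.1)²+(y + 163.1)²) = 218.48 ≈ 218.48 km. ✓

(-89.4, 33.4)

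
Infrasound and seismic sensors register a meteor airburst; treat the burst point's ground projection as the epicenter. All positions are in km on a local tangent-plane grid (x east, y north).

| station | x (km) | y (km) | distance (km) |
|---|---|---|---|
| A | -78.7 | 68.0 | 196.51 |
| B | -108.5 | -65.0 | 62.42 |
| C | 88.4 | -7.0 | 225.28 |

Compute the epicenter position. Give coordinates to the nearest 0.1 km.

Circle about each station: (x + 78.7)² + (y − 68.0)² = 196.51²; (x + 108.5)² + (y + 65.0)² = 62.42²; (x − 88.4)² + (y + 7.0)² = 225.28².
Subtracting the A equation from the B and C equations removes the quadratic terms:
-59.6 x − 266.0 y = 39899.48
334.2 x − 150.0 y = -15089.03
Solving the 2×2 system: x ≈ -102.2, y ≈ -127.1 km.
Check against A (with the unrounded x, y): √((x + 78.7)²+(y − 68.0)²) = 196.51 ≈ 196.51 km. ✓

x ≈ -102.2 km, y ≈ -127.1 km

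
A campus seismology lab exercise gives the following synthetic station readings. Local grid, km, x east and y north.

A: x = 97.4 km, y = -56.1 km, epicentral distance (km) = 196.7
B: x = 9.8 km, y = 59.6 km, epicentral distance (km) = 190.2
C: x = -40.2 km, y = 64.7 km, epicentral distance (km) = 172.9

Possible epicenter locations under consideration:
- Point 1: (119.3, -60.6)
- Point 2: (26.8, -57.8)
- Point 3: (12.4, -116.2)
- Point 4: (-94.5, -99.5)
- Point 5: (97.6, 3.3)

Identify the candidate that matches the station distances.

Point 4

For each candidate, compare |candidate − station| to the reported distance:
Point 1: residuals A 174.3, B 27.6, C 29.9 → max 174.3 km
Point 2: residuals A 126.1, B 71.6, C 33.3 → max 126.1 km
Point 3: residuals A 92.6, B 14.4, C 15.5 → max 92.6 km
Point 4: residuals A 0.0, B 0.0, C 0.0 → max 0.0 km
Point 5: residuals A 137.3, B 85.9, C 22.0 → max 137.3 km
Only Point 4 has all residuals ≈ 0.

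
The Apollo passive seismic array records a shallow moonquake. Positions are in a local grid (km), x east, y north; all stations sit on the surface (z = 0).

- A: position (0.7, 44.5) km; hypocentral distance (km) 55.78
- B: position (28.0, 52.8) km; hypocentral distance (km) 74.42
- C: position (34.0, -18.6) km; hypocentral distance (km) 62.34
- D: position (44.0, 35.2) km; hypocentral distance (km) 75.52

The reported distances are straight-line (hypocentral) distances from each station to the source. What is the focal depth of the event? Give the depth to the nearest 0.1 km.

Each station gives a sphere (x−x_i)² + (y−y_i)² + z² = d_i² (stations at z=0).
Subtracting the A sphere from B and C: z² cancels, leaving linear equations in x and y:
54.6 x + 16.6 y = -835.83
66.6 x − 126.2 y = -1253.65
Solving: x ≈ -15.794, y ≈ 1.599 km (keep extra digits for the depth step; rounded: -15.8, 1.6).
Then from the A sphere: z² = 55.78² − (x − 0.7)² − (y − 44.5)² with x = -15.794, y = 1.599, so z ≈ 31.605 ≈ 31.6 km.

31.6 km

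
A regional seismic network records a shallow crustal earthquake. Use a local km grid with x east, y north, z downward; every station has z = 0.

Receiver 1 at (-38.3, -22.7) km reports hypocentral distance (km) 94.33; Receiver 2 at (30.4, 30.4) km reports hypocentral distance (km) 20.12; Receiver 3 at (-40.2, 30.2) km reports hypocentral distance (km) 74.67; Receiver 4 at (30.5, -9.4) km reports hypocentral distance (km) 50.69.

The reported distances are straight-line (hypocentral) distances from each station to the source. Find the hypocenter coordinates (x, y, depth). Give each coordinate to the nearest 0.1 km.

Each station gives a sphere (x−x_i)² + (y−y_i)² + z² = d_i² (stations at z=0).
Subtracting the Receiver 1 sphere from Receiver 2 and Receiver 3: z² cancels, leaving linear equations in x and y:
137.4 x + 106.2 y = 8359.47
-3.8 x + 105.8 y = 3868.44
Solving: x ≈ 31.699, y ≈ 37.702 km (keep extra digits for the depth step; rounded: 31.7, 37.7).
Then from the Receiver 1 sphere: z² = 94.33² − (x + 38.3)² − (y + 22.7)² with x = 31.699, y = 37.702, so z ≈ 18.705 ≈ 18.7 km.

x ≈ 31.7 km, y ≈ 37.7 km, depth ≈ 18.7 km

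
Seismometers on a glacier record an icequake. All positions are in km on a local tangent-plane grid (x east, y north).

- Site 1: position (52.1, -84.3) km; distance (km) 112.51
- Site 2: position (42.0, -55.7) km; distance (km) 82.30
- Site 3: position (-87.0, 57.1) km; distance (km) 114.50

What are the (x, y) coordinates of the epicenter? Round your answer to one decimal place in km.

22.7 km east, 24.3 km north

Circle about each station: (x − 52.1)² + (y + 84.3)² = 112.51²; (x − 42.0)² + (y + 55.7)² = 82.30²; (x + 87.0)² + (y − 57.1)² = 114.50².
Subtracting the Site 1 equation from the Site 2 and Site 3 equations removes the quadratic terms:
-20.2 x + 57.2 y = 930.80
-278.2 x + 282.8 y = 556.76
Solving the 2×2 system: x ≈ 22.7, y ≈ 24.3 km.
Check against Site 1 (with the unrounded x, y): √((x − 52.1)²+(y + 84.3)²) = 112.50 ≈ 112.51 km. ✓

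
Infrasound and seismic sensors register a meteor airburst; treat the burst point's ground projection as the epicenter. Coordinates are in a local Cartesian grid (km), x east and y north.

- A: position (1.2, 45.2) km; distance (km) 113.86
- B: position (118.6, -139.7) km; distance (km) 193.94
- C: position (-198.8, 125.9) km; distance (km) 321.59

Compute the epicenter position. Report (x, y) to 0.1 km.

x ≈ 114.7 km, y ≈ 54.2 km

Circle about each station: (x − 1.2)² + (y − 45.2)² = 113.86²; (x − 118.6)² + (y + 139.7)² = 193.94²; (x + 198.8)² + (y − 125.9)² = 321.59².
Subtracting the A equation from the B and C equations removes the quadratic terms:
234.8 x − 369.8 y = 6888.95
-400.0 x + 161.4 y = -37128.26
Solving the 2×2 system: x ≈ 114.7, y ≈ 54.2 km.
Check against A (with the unrounded x, y): √((x − 1.2)²+(y − 45.2)²) = 113.84 ≈ 113.86 km. ✓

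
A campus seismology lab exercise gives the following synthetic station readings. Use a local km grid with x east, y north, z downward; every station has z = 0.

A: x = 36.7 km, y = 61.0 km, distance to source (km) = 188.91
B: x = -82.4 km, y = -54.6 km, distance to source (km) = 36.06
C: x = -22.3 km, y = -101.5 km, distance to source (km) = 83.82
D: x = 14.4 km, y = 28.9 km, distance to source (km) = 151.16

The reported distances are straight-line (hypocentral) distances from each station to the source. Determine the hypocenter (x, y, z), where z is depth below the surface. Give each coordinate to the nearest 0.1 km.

Each station gives a sphere (x−x_i)² + (y−y_i)² + z² = d_i² (stations at z=0).
Subtracting the A sphere from B and C: z² cancels, leaving linear equations in x and y:
-238.2 x − 231.2 y = 39089.69
-118.0 x − 325.0 y = 34392.85
Solving: x ≈ -94.798, y ≈ -71.405 km (keep extra digits for the depth step; rounded: -94.8, -71.4).
Then from the A sphere: z² = 188.91² − (x − 36.7)² − (y − 61.0)² with x = -94.798, y = -71.405, so z ≈ 29.397 ≈ 29.4 km.
Check against D (with the unrounded solution): distance 151.16 ≈ 151.16 km. ✓

(-94.8, -71.4, 29.4)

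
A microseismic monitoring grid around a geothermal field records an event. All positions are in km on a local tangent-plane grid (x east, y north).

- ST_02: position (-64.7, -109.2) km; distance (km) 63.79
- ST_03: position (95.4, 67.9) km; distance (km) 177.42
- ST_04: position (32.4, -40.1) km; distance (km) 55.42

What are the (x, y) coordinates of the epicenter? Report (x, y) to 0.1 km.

Circle about each station: (x + 64.7)² + (y + 109.2)² = 63.79²; (x − 95.4)² + (y − 67.9)² = 177.42²; (x − 32.4)² + (y + 40.1)² = 55.42².
Subtracting the ST_02 equation from the ST_03 and ST_04 equations removes the quadratic terms:
320.2 x + 354.2 y = -29807.85
194.2 x + 138.2 y = -12455.17
Solving the 2×2 system: x ≈ -11.9, y ≈ -73.4 km.
Check against ST_02 (with the unrounded x, y): √((x + 64.7)²+(y + 109.2)²) = 63.79 ≈ 63.79 km. ✓

x ≈ -11.9 km, y ≈ -73.4 km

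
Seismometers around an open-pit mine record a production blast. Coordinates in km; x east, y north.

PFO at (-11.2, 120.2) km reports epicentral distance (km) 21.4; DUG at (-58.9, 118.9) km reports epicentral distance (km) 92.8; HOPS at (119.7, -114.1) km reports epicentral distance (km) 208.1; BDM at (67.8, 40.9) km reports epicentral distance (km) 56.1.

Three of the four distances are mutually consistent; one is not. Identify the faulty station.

Solve using three stations at a time. Using DUG, HOPS, BDM (subtract circle equations pairwise → linear system) gives (x, y) ≈ (18.5, 67.8).
Distances from that point to each station vs reported:
  PFO: calculated 60.3 vs reported 21.4 → residual 38.9 km
  DUG: calculated 92.8 vs reported 92.8 → residual 0.0 km
  HOPS: calculated 208.1 vs reported 208.1 → residual 0.0 km
  BDM: calculated 56.1 vs reported 56.1 → residual 0.0 km
DUG, HOPS, BDM are mutually consistent (residuals ≈ 0); PFO is off by 38.9 km.

PFO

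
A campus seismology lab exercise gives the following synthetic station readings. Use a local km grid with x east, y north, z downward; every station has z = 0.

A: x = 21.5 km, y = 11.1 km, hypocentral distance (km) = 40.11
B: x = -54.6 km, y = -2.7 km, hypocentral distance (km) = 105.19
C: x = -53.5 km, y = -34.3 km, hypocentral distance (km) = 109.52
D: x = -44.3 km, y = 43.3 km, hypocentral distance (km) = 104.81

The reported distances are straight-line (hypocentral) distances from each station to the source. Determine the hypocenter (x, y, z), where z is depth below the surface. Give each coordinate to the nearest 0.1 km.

(46.4, -0.3, 29.3)

Each station gives a sphere (x−x_i)² + (y−y_i)² + z² = d_i² (stations at z=0).
Subtracting the A sphere from B and C: z² cancels, leaving linear equations in x and y:
-152.2 x − 27.6 y = -7053.13
-150.0 x − 90.8 y = -6932.54
Solving: x ≈ 46.394, y ≈ -0.293 km (keep extra digits for the depth step; rounded: 46.4, -0.3).
Then from the A sphere: z² = 40.11² − (x − 21.5)² − (y − 11.1)² with x = 46.394, y = -0.293, so z ≈ 29.314 ≈ 29.3 km.
Check against D (with the unrounded solution): distance 104.81 ≈ 104.81 km. ✓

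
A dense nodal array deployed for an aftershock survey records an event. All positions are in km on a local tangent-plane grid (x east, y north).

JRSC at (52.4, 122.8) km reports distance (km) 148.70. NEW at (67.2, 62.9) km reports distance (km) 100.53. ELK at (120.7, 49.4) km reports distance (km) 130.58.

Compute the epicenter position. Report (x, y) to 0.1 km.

(9.9, -19.7)

Circle about each station: (x − 52.4)² + (y − 122.8)² = 148.70²; (x − 67.2)² + (y − 62.9)² = 100.53²; (x − 120.7)² + (y − 49.4)² = 130.58².
Subtracting pairs of circle equations eliminates x²+y² and gives linear equations (the radical axes):
29.6 x − 119.8 y = 2652.06
136.6 x − 146.8 y = 4243.80
Solving the 2×2 system: x ≈ 9.9, y ≈ -19.7 km.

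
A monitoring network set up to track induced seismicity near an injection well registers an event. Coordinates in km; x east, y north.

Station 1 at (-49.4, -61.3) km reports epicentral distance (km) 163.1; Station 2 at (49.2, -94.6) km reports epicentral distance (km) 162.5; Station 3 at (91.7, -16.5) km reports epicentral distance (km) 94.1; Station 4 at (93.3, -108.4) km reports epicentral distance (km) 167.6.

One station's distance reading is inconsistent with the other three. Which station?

Station 4

Solve using three stations at a time. Using Station 1, Station 2, Station 3 (subtract circle equations pairwise → linear system) gives (x, y) ≈ (50.1, 67.9).
Distances from that point to each station vs reported:
  Station 1: calculated 163.1 vs reported 163.1 → residual 0.0 km
  Station 2: calculated 162.5 vs reported 162.5 → residual 0.0 km
  Station 3: calculated 94.1 vs reported 94.1 → residual 0.0 km
  Station 4: calculated 181.5 vs reported 167.6 → residual 13.9 km
Station 1, Station 2, Station 3 are mutually consistent (residuals ≈ 0); Station 4 is off by 13.9 km.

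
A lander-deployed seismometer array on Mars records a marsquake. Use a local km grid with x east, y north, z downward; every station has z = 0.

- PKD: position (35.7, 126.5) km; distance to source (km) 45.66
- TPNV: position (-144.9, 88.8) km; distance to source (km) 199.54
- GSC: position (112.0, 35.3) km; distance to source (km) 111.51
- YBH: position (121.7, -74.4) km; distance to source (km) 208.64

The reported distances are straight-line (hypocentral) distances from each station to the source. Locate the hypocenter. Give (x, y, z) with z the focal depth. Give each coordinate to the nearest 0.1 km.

(48.1, 116.1, 42.7)

Each station gives a sphere (x−x_i)² + (y−y_i)² + z² = d_i² (stations at z=0).
Subtracting the PKD sphere from TPNV and GSC: z² cancels, leaving linear equations in x and y:
-361.2 x − 75.4 y = -26126.67
152.6 x − 182.4 y = -13836.29
Solving: x ≈ 48.098, y ≈ 116.097 km (keep extra digits for the depth step; rounded: 48.1, 116.1).
Then from the PKD sphere: z² = 45.66² − (x − 35.7)² − (y − 126.5)² with x = 48.098, y = 116.097, so z ≈ 42.695 ≈ 42.7 km.
Check against YBH (with the unrounded solution): distance 208.64 ≈ 208.64 km. ✓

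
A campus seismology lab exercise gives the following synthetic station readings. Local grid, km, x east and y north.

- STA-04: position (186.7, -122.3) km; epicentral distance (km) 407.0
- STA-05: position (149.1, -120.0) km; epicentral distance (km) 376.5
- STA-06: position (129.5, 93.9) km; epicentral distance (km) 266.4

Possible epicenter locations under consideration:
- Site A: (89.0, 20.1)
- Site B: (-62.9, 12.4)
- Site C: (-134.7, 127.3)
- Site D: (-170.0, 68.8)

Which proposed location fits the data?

Site C

For each candidate, compare |candidate − station| to the reported distance:
Site A: residuals STA-04 234.3, STA-05 224.1, STA-06 182.2 → max 234.3 km
Site B: residuals STA-04 123.4, STA-05 126.6, STA-06 57.5 → max 126.6 km
Site C: residuals STA-04 0.1, STA-05 0.1, STA-06 0.1 → max 0.1 km
Site D: residuals STA-04 2.3, STA-05 5.7, STA-06 34.1 → max 34.1 km
Only Site C has all residuals ≈ 0.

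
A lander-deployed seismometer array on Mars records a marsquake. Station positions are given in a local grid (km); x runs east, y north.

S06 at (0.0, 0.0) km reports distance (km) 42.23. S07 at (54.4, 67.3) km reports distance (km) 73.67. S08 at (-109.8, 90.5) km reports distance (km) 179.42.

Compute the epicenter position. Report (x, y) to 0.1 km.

41.9 km east, -5.3 km north

Circle about each station: x² + y² = 42.23²; (x − 54.4)² + (y − 67.3)² = 73.67²; (x + 109.8)² + (y − 90.5)² = 179.42².
Subtracting the S06 equation from the S07 and S08 equations removes the quadratic terms:
108.8 x + 134.6 y = 3844.75
-219.6 x + 181.0 y = -10161.87
Solving the 2×2 system: x ≈ 41.9, y ≈ -5.3 km.
Check against S06 (with the unrounded x, y): √(x²+y²) = 42.24 ≈ 42.23 km. ✓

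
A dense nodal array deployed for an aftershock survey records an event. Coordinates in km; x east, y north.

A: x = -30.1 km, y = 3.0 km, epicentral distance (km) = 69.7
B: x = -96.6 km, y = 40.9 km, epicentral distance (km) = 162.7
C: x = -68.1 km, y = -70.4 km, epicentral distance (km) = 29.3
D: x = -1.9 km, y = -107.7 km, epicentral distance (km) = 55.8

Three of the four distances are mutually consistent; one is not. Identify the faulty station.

B

Solve using three stations at a time. Using A, C, D (subtract circle equations pairwise → linear system) gives (x, y) ≈ (-39.1, -66.1).
Distances from that point to each station vs reported:
  A: calculated 69.7 vs reported 69.7 → residual 0.0 km
  B: calculated 121.5 vs reported 162.7 → residual 41.2 km
  C: calculated 29.3 vs reported 29.3 → residual 0.0 km
  D: calculated 55.8 vs reported 55.8 → residual 0.0 km
A, C, D are mutually consistent (residuals ≈ 0); B is off by 41.2 km.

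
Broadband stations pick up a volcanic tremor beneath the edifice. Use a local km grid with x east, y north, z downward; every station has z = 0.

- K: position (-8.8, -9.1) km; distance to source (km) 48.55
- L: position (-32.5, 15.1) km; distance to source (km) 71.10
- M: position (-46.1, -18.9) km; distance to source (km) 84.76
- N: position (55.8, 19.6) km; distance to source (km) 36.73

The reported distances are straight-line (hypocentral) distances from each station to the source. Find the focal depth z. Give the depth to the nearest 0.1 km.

Each station gives a sphere (x−x_i)² + (y−y_i)² + z² = d_i² (stations at z=0).
Subtracting the K sphere from L and M: z² cancels, leaving linear equations in x and y:
-47.4 x + 48.4 y = -1574.10
-74.6 x − 19.6 y = -2504.99
Solving: x ≈ 33.503, y ≈ 0.288 km (keep extra digits for the depth step; rounded: 33.5, 0.3).
Then from the K sphere: z² = 48.55² − (x + 8.8)² − (y + 9.1)² with x = 33.503, y = 0.288, so z ≈ 21.896 ≈ 21.9 km.

depth ≈ 21.9 km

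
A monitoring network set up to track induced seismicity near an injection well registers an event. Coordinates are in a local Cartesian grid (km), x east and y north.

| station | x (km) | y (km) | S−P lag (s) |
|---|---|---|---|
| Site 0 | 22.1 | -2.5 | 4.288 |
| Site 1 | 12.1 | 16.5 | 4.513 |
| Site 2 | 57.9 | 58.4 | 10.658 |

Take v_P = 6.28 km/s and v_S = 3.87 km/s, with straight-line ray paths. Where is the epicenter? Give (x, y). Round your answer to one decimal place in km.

Distance from S−P lag: d = Δt · v_P v_S / (v_P − v_S) = Δt · (6.28·3.87)/(6.28−3.87) ≈ 10.0845·Δt.
So d_Site 0 = 43.24, d_Site 1 = 45.51, d_Site 2 = 107.48 km.
Circle about each station: (x − 22.1)² + (y + 2.5)² = 43.24²; (x − 12.1)² + (y − 16.5)² = 45.51²; (x − 57.9)² + (y − 58.4)² = 107.48².
Subtracting pairs of circle equations eliminates x²+y² and gives linear equations (the radical axes):
-20.0 x + 38.0 y = -277.46
71.6 x + 121.8 y = -3413.94
Solving the 2×2 system: x ≈ -18.6, y ≈ -17.1 km.
Check against Site 0 (with the unrounded x, y): √((x − 22.1)²+(y + 2.5)²) = 43.24 ≈ 43.24 km. ✓

x ≈ -18.6 km, y ≈ -17.1 km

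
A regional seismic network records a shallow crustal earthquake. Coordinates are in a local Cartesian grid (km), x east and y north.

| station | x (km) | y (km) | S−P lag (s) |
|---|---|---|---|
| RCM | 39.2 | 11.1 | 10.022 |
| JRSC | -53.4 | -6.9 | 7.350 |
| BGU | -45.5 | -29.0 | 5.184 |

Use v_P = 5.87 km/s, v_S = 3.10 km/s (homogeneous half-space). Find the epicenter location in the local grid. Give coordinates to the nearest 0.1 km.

-11.5 km east, -30.9 km north

Distance from S−P lag: d = Δt · v_P v_S / (v_P − v_S) = Δt · (5.87·3.10)/(5.87−3.10) ≈ 6.5693·Δt.
So d_RCM = 65.84, d_JRSC = 48.28, d_BGU = 34.06 km.
Circle about each station: (x − 39.2)² + (y − 11.1)² = 65.84²; (x + 53.4)² + (y + 6.9)² = 48.28²; (x + 45.5)² + (y + 29.0)² = 34.06².
Subtracting pairs of circle equations eliminates x²+y² and gives linear equations (the radical axes):
-185.2 x − 36.0 y = 3243.27
-169.4 x − 80.2 y = 4426.22
Solving the 2×2 system: x ≈ -11.5, y ≈ -30.9 km.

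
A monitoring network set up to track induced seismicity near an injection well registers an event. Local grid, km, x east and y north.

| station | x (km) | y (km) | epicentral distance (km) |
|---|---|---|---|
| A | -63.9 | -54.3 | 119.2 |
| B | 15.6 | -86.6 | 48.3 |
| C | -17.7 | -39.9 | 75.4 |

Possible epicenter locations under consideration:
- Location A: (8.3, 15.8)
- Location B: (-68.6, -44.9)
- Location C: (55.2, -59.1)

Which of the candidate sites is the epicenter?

Location C

For each candidate, compare |candidate − station| to the reported distance:
Location A: residuals A 18.6, B 54.4, C 13.9 → max 54.4 km
Location B: residuals A 108.7, B 45.7, C 24.3 → max 108.7 km
Location C: residuals A 0.0, B 0.1, C 0.0 → max 0.1 km
Only Location C has all residuals ≈ 0.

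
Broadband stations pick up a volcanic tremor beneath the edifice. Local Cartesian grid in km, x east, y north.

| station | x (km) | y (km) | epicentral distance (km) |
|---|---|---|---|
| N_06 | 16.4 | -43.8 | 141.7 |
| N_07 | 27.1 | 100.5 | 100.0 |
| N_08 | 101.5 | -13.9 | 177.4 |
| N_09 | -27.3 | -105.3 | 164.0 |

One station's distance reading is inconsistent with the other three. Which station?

N_06

Solve using three stations at a time. Using N_07, N_08, N_09 (subtract circle equations pairwise → linear system) gives (x, y) ≈ (-62.0, 55.0).
Distances from that point to each station vs reported:
  N_06: calculated 126.1 vs reported 141.7 → residual 15.6 km
  N_07: calculated 100.0 vs reported 100.0 → residual 0.0 km
  N_08: calculated 177.4 vs reported 177.4 → residual 0.0 km
  N_09: calculated 164.0 vs reported 164.0 → residual 0.0 km
N_07, N_08, N_09 are mutually consistent (residuals ≈ 0); N_06 is off by 15.6 km.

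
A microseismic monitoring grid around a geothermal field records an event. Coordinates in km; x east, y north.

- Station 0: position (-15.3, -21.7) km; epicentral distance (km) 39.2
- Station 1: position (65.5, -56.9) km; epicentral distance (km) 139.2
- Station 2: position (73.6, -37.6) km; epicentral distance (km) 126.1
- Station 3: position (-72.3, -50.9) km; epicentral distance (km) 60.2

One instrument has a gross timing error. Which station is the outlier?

Station 1

Solve using three stations at a time. Using Station 0, Station 2, Station 3 (subtract circle equations pairwise → linear system) gives (x, y) ≈ (-45.8, 3.3).
Distances from that point to each station vs reported:
  Station 0: calculated 39.4 vs reported 39.2 → residual 0.2 km
  Station 1: calculated 126.5 vs reported 139.2 → residual 12.7 km
  Station 2: calculated 126.2 vs reported 126.1 → residual 0.1 km
  Station 3: calculated 60.3 vs reported 60.2 → residual 0.1 km
Station 0, Station 2, Station 3 are mutually consistent (residuals ≈ 0); Station 1 is off by 12.7 km.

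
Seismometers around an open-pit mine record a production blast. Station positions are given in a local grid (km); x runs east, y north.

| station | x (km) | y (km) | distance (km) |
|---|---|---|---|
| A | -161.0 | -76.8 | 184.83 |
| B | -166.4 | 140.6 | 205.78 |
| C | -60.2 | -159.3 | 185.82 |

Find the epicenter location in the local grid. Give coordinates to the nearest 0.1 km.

Circle about each station: (x + 161.0)² + (y + 76.8)² = 184.83²; (x + 166.4)² + (y − 140.6)² = 205.78²; (x + 60.2)² + (y + 159.3)² = 185.82².
Subtracting the A equation from the B and C equations removes the quadratic terms:
-10.8 x + 434.8 y = 7454.80
201.6 x − 165.0 y = -3185.65
Solving the 2×2 system: x ≈ -1.8, y ≈ 17.1 km.

-1.8 km east, 17.1 km north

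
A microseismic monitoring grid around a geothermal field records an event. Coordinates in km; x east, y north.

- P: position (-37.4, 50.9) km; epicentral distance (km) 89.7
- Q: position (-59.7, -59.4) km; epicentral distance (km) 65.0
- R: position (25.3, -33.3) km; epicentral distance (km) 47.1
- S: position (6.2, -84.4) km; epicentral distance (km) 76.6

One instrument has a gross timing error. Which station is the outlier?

Solve using three stations at a time. Using Q, R, S (subtract circle equations pairwise → linear system) gives (x, y) ≈ (-16.2, -11.2).
Distances from that point to each station vs reported:
  P: calculated 65.6 vs reported 89.7 → residual 24.1 km
  Q: calculated 64.9 vs reported 65.0 → residual 0.1 km
  R: calculated 47.0 vs reported 47.1 → residual 0.1 km
  S: calculated 76.5 vs reported 76.6 → residual 0.1 km
Q, R, S are mutually consistent (residuals ≈ 0); P is off by 24.1 km.

P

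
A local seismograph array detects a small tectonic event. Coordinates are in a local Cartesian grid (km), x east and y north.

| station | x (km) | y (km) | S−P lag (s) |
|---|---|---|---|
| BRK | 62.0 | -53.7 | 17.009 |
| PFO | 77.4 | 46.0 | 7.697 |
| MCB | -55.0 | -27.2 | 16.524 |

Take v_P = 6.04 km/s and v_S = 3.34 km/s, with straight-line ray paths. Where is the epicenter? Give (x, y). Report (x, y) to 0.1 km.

24.1 km east, 67.6 km north

Distance from S−P lag: d = Δt · v_P v_S / (v_P − v_S) = Δt · (6.04·3.34)/(6.04−3.34) ≈ 7.4717·Δt.
So d_BRK = 127.09, d_PFO = 57.51, d_MCB = 123.46 km.
Circle about each station: (x − 62.0)² + (y + 53.7)² = 127.09²; (x − 77.4)² + (y − 46.0)² = 57.51²; (x + 55.0)² + (y + 27.2)² = 123.46².
Subtracting pairs of circle equations eliminates x²+y² and gives linear equations (the radical axes):
30.8 x + 199.4 y = 14223.54
-234.0 x + 53.0 y = -2053.35
Solving the 2×2 system: x ≈ 24.1, y ≈ 67.6 km.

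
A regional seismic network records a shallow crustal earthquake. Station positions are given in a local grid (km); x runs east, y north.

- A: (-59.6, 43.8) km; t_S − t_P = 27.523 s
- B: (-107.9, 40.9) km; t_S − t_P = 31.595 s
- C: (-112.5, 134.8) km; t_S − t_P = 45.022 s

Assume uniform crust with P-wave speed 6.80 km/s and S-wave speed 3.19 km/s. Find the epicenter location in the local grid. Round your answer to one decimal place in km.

x ≈ 15.0 km, y ≈ -103.8 km

Distance from S−P lag: d = Δt · v_P v_S / (v_P − v_S) = Δt · (6.80·3.19)/(6.80−3.19) ≈ 6.0089·Δt.
So d_A = 165.38, d_B = 189.85, d_C = 270.53 km.
Circle about each station: (x + 59.6)² + (y − 43.8)² = 165.38²; (x + 107.9)² + (y − 40.9)² = 189.85²; (x + 112.5)² + (y − 134.8)² = 270.53².
Subtracting the A equation from the B and C equations removes the quadratic terms:
-96.6 x − 5.8 y = -847.86
-105.8 x + 182.0 y = -20479.25
Solving the 2×2 system: x ≈ 15.0, y ≈ -103.8 km.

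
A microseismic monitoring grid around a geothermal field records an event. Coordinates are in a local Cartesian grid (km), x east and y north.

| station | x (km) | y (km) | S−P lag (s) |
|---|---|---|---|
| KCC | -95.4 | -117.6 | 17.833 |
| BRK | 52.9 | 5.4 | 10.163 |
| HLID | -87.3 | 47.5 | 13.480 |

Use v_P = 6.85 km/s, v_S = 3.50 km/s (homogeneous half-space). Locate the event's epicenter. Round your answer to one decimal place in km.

(-16.1, -17.6)

Distance from S−P lag: d = Δt · v_P v_S / (v_P − v_S) = Δt · (6.85·3.50)/(6.85−3.50) ≈ 7.1567·Δt.
So d_KCC = 127.63, d_BRK = 72.73, d_HLID = 96.47 km.
Circle about each station: (x + 95.4)² + (y + 117.6)² = 127.63²; (x − 52.9)² + (y − 5.4)² = 72.73²; (x + 87.3)² + (y − 47.5)² = 96.47².
Subtracting the KCC equation from the BRK and HLID equations removes the quadratic terms:
296.6 x + 246.0 y = -9103.59
16.2 x + 330.2 y = -6070.42
Solving the 2×2 system: x ≈ -16.1, y ≈ -17.6 km.
Check against KCC (with the unrounded x, y): √((x + 95.4)²+(y + 117.6)²) = 127.63 ≈ 127.63 km. ✓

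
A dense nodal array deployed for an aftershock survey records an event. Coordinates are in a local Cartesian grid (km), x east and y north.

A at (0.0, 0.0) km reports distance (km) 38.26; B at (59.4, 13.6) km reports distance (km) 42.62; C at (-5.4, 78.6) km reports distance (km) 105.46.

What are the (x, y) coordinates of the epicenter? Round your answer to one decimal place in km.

Circle about each station: x² + y² = 38.26²; (x − 59.4)² + (y − 13.6)² = 42.62²; (x + 5.4)² + (y − 78.6)² = 105.46².
Subtracting the A equation from the B and C equations removes the quadratic terms:
118.8 x + 27.2 y = 3360.68
-10.8 x + 157.2 y = -3450.86
Solving the 2×2 system: x ≈ 32.8, y ≈ -19.7 km.
Check against A (with the unrounded x, y): √(x²+y²) = 38.26 ≈ 38.26 km. ✓

32.8 km east, -19.7 km north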